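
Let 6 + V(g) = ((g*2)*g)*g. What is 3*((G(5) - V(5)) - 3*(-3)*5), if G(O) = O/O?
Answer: -594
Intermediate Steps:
G(O) = 1
V(g) = -6 + 2*g³ (V(g) = -6 + ((g*2)*g)*g = -6 + ((2*g)*g)*g = -6 + (2*g²)*g = -6 + 2*g³)
3*((G(5) - V(5)) - 3*(-3)*5) = 3*((1 - (-6 + 2*5³)) - 3*(-3)*5) = 3*((1 - (-6 + 2*125)) + 9*5) = 3*((1 - (-6 + 250)) + 45) = 3*((1 - 1*244) + 45) = 3*((1 - 244) + 45) = 3*(-243 + 45) = 3*(-198) = -594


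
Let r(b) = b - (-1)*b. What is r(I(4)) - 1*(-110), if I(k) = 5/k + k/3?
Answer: 691/6 ≈ 115.17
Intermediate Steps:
I(k) = 5/k + k/3 (I(k) = 5/k + k*(1/3) = 5/k + k/3)
r(b) = 2*b (r(b) = b + b = 2*b)
r(I(4)) - 1*(-110) = 2*(5/4 + (1/3)*4) - 1*(-110) = 2*(5*(1/4) + 4/3) + 110 = 2*(5/4 + 4/3) + 110 = 2*(31/12) + 110 = 31/6 + 110 = 691/6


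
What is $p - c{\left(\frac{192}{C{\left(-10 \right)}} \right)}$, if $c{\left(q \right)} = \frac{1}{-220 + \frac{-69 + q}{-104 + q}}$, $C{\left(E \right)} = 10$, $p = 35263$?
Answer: $\frac{3280552577}{93031} \approx 35263.0$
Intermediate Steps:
$c{\left(q \right)} = \frac{1}{-220 + \frac{-69 + q}{-104 + q}}$
$p - c{\left(\frac{192}{C{\left(-10 \right)}} \right)} = 35263 - \frac{104 - \frac{192}{10}}{-22811 + 219 \cdot \frac{192}{10}} = 35263 - \frac{104 - 192 \cdot \frac{1}{10}}{-22811 + 219 \cdot 192 \cdot \frac{1}{10}} = 35263 - \frac{104 - \frac{96}{5}}{-22811 + 219 \cdot \frac{96}{5}} = 35263 - \frac{104 - \frac{96}{5}}{-22811 + \frac{21024}{5}} = 35263 - \frac{1}{- \frac{93031}{5}} \cdot \frac{424}{5} = 35263 - \left(- \frac{5}{93031}\right) \frac{424}{5} = 35263 - - \frac{424}{93031} = 35263 + \frac{424}{93031} = \frac{3280552577}{93031}$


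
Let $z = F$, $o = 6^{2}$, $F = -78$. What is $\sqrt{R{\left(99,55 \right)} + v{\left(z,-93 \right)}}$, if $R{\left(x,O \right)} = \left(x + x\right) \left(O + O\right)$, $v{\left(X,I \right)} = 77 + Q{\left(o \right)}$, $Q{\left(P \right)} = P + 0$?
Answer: $\sqrt{21893} \approx 147.96$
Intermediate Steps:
$o = 36$
$z = -78$
$Q{\left(P \right)} = P$
$v{\left(X,I \right)} = 113$ ($v{\left(X,I \right)} = 77 + 36 = 113$)
$R{\left(x,O \right)} = 4 O x$ ($R{\left(x,O \right)} = 2 x 2 O = 4 O x$)
$\sqrt{R{\left(99,55 \right)} + v{\left(z,-93 \right)}} = \sqrt{4 \cdot 55 \cdot 99 + 113} = \sqrt{21780 + 113} = \sqrt{21893}$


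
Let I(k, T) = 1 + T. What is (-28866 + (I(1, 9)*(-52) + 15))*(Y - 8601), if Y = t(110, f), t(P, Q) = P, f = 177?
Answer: 249389161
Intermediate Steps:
Y = 110
(-28866 + (I(1, 9)*(-52) + 15))*(Y - 8601) = (-28866 + ((1 + 9)*(-52) + 15))*(110 - 8601) = (-28866 + (10*(-52) + 15))*(-8491) = (-28866 + (-520 + 15))*(-8491) = (-28866 - 505)*(-8491) = -29371*(-8491) = 249389161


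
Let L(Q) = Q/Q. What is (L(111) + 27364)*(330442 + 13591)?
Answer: 9414463045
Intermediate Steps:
L(Q) = 1
(L(111) + 27364)*(330442 + 13591) = (1 + 27364)*(330442 + 13591) = 27365*344033 = 9414463045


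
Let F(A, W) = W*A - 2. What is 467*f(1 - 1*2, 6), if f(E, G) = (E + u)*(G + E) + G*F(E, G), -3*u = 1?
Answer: -76588/3 ≈ -25529.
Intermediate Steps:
u = -⅓ (u = -⅓*1 = -⅓ ≈ -0.33333)
F(A, W) = -2 + A*W (F(A, W) = A*W - 2 = -2 + A*W)
f(E, G) = G*(-2 + E*G) + (-⅓ + E)*(E + G) (f(E, G) = (E - ⅓)*(G + E) + G*(-2 + E*G) = (-⅓ + E)*(E + G) + G*(-2 + E*G) = G*(-2 + E*G) + (-⅓ + E)*(E + G))
467*f(1 - 1*2, 6) = 467*((1 - 1*2)² - 7/3*6 - (1 - 1*2)/3 + (1 - 1*2)*6 + (1 - 1*2)*6²) = 467*((1 - 2)² - 14 - (1 - 2)/3 + (1 - 2)*6 + (1 - 2)*36) = 467*((-1)² - 14 - ⅓*(-1) - 1*6 - 1*36) = 467*(1 - 14 + ⅓ - 6 - 36) = 467*(-164/3) = -76588/3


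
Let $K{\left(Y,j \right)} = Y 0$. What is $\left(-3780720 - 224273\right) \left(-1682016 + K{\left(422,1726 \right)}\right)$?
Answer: $6736462305888$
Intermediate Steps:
$K{\left(Y,j \right)} = 0$
$\left(-3780720 - 224273\right) \left(-1682016 + K{\left(422,1726 \right)}\right) = \left(-3780720 - 224273\right) \left(-1682016 + 0\right) = \left(-4004993\right) \left(-1682016\right) = 6736462305888$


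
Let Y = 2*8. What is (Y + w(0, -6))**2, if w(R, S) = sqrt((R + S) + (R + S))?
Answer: 244 + 64*I*sqrt(3) ≈ 244.0 + 110.85*I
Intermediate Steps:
w(R, S) = sqrt(2*R + 2*S)
Y = 16
(Y + w(0, -6))**2 = (16 + sqrt(2*0 + 2*(-6)))**2 = (16 + sqrt(0 - 12))**2 = (16 + sqrt(-12))**2 = (16 + 2*I*sqrt(3))**2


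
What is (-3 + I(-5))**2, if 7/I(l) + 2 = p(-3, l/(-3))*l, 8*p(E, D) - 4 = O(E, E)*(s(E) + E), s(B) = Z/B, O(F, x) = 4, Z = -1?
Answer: 9/169 ≈ 0.053254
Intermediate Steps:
s(B) = -1/B
p(E, D) = 1/2 + E/2 - 1/(2*E) (p(E, D) = 1/2 + (4*(-1/E + E))/8 = 1/2 + (4*(E - 1/E))/8 = 1/2 + (-4/E + 4*E)/8 = 1/2 + (E/2 - 1/(2*E)) = 1/2 + E/2 - 1/(2*E))
I(l) = 7/(-2 - 5*l/6) (I(l) = 7/(-2 + ((1/2)*(-1 - 3*(1 - 3))/(-3))*l) = 7/(-2 + ((1/2)*(-1/3)*(-1 - 3*(-2)))*l) = 7/(-2 + ((1/2)*(-1/3)*(-1 + 6))*l) = 7/(-2 + ((1/2)*(-1/3)*5)*l) = 7/(-2 - 5*l/6))
(-3 + I(-5))**2 = (-3 - 42/(12 + 5*(-5)))**2 = (-3 - 42/(12 - 25))**2 = (-3 - 42/(-13))**2 = (-3 - 42*(-1/13))**2 = (-3 + 42/13)**2 = (3/13)**2 = 9/169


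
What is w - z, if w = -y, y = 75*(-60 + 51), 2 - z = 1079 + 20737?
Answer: 22489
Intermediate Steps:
z = -21814 (z = 2 - (1079 + 20737) = 2 - 1*21816 = 2 - 21816 = -21814)
y = -675 (y = 75*(-9) = -675)
w = 675 (w = -1*(-675) = 675)
w - z = 675 - 1*(-21814) = 675 + 21814 = 22489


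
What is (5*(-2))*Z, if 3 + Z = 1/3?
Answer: 80/3 ≈ 26.667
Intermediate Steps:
Z = -8/3 (Z = -3 + 1/3 = -3 + ⅓ = -8/3 ≈ -2.6667)
(5*(-2))*Z = (5*(-2))*(-8/3) = -10*(-8/3) = 80/3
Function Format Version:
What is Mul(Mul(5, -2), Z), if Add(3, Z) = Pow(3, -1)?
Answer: Rational(80, 3) ≈ 26.667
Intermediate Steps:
Z = Rational(-8, 3) (Z = Add(-3, Pow(3, -1)) = Add(-3, Rational(1, 3)) = Rational(-8, 3) ≈ -2.6667)
Mul(Mul(5, -2), Z) = Mul(Mul(5, -2), Rational(-8, 3)) = Mul(-10, Rational(-8, 3)) = Rational(80, 3)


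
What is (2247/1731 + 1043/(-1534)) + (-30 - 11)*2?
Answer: -72032521/885118 ≈ -81.382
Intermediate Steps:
(2247/1731 + 1043/(-1534)) + (-30 - 11)*2 = (2247*(1/1731) + 1043*(-1/1534)) - 41*2 = (749/577 - 1043/1534) - 82 = 547155/885118 - 82 = -72032521/885118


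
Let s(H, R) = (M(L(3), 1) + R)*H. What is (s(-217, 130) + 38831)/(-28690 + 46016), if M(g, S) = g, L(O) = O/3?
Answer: 5202/8663 ≈ 0.60048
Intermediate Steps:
L(O) = O/3 (L(O) = O*(1/3) = O/3)
s(H, R) = H*(1 + R) (s(H, R) = ((1/3)*3 + R)*H = (1 + R)*H = H*(1 + R))
(s(-217, 130) + 38831)/(-28690 + 46016) = (-217*(1 + 130) + 38831)/(-28690 + 46016) = (-217*131 + 38831)/17326 = (-28427 + 38831)*(1/17326) = 10404*(1/17326) = 5202/8663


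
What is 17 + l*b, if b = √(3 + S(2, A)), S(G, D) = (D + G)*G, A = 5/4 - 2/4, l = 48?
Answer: 17 + 24*√34 ≈ 156.94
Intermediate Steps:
A = ¾ (A = 5*(¼) - 2*¼ = 5/4 - ½ = ¾ ≈ 0.75000)
S(G, D) = G*(D + G)
b = √34/2 (b = √(3 + 2*(¾ + 2)) = √(3 + 2*(11/4)) = √(3 + 11/2) = √(17/2) = √34/2 ≈ 2.9155)
17 + l*b = 17 + 48*(√34/2) = 17 + 24*√34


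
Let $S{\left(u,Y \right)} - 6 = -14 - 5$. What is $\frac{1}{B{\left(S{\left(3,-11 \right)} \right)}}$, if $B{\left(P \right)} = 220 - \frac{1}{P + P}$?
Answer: $\frac{26}{5721} \approx 0.0045447$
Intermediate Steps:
$S{\left(u,Y \right)} = -13$ ($S{\left(u,Y \right)} = 6 - 19 = -13$)
$B{\left(P \right)} = 220 - \frac{1}{2 P}$
$\frac{1}{B{\left(S{\left(3,-11 \right)} \right)}} = \frac{1}{220 - \frac{1}{2 \left(-13\right)}} = \frac{1}{220 - - \frac{1}{26}} = \frac{1}{220 + \frac{1}{26}} = \frac{1}{\frac{5721}{26}} = \frac{26}{5721}$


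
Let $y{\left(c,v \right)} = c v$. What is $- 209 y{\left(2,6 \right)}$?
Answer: $-2508$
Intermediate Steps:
$- 209 y{\left(2,6 \right)} = - 209 \cdot 2 \cdot 6 = \left(-209\right) 12 = -2508$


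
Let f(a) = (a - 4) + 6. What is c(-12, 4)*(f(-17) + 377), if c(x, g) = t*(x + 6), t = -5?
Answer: 10860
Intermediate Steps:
f(a) = 2 + a (f(a) = (-4 + a) + 6 = 2 + a)
c(x, g) = -30 - 5*x (c(x, g) = -5*(x + 6) = -5*(6 + x) = -30 - 5*x)
c(-12, 4)*(f(-17) + 377) = (-30 - 5*(-12))*((2 - 17) + 377) = (-30 + 60)*(-15 + 377) = 30*362 = 10860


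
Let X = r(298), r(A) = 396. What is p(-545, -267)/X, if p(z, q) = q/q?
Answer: 1/396 ≈ 0.0025253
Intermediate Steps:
p(z, q) = 1
X = 396
p(-545, -267)/X = 1/396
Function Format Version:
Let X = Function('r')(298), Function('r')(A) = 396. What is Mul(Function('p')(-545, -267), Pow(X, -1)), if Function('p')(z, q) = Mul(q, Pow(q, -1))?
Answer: Rational(1, 396) ≈ 0.0025253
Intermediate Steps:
Function('p')(z, q) = 1
X = 396
Mul(Function('p')(-545, -267), Pow(X, -1)) = Mul(1, Pow(396, -1)) = Mul(1, Rational(1, 396)) = Rational(1, 396)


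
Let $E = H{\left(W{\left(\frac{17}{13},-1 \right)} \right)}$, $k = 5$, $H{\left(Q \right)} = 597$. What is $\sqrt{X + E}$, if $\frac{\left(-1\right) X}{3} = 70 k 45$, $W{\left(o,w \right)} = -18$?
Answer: $i \sqrt{46653} \approx 215.99 i$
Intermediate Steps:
$E = 597$
$X = -47250$ ($X = - 3 \cdot 70 \cdot 5 \cdot 45 = - 3 \cdot 350 \cdot 45 = \left(-3\right) 15750 = -47250$)
$\sqrt{X + E} = \sqrt{-47250 + 597} = \sqrt{-46653} = i \sqrt{46653}$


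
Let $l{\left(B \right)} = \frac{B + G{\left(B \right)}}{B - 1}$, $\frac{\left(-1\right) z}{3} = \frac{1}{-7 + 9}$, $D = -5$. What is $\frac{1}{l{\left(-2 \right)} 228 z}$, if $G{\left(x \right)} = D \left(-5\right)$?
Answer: $\frac{1}{2622} \approx 0.00038139$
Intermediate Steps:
$z = - \frac{3}{2}$ ($z = - \frac{3}{-7 + 9} = - \frac{3}{2} \approx -1.5$)
$G{\left(x \right)} = 25$ ($G{\left(x \right)} = \left(-5\right) \left(-5\right) = 25$)
$l{\left(B \right)} = \frac{25 + B}{-1 + B}$ ($l{\left(B \right)} = \frac{B + 25}{B - 1} = \frac{25 + B}{-1 + B}$)
$\frac{1}{l{\left(-2 \right)} 228 z} = \frac{1}{\frac{25 - 2}{-1 - 2} \cdot 228 \left(- \frac{3}{2}\right)} = \frac{1}{\frac{1}{-3} \cdot 23 \left(-342\right)} = \frac{1}{\left(- \frac{1}{3}\right) 23 \left(-342\right)} = \frac{1}{\left(- \frac{23}{3}\right) \left(-342\right)} = \frac{1}{2622}$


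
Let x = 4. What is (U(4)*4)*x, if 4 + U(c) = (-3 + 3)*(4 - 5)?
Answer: -64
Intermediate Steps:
U(c) = -4 (U(c) = -4 + (-3 + 3)*(4 - 5) = -4 + 0*(-1) = -4 + 0 = -4)
(U(4)*4)*x = -4*4*4 = -16*4 = -64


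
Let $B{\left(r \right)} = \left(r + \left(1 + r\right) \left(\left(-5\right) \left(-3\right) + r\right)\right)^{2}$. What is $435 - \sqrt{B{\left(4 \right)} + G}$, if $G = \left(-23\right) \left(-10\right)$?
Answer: $435 - \sqrt{10031} \approx 334.85$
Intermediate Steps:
$G = 230$
$B{\left(r \right)} = \left(r + \left(1 + r\right) \left(15 + r\right)\right)^{2}$
$435 - \sqrt{B{\left(4 \right)} + G} = 435 - \sqrt{\left(15 + 4^{2} + 17 \cdot 4\right)^{2} + 230} = 435 - \sqrt{\left(15 + 16 + 68\right)^{2} + 230} = 435 - \sqrt{99^{2} + 230} = 435 - \sqrt{9801 + 230} = 435 - \sqrt{10031}$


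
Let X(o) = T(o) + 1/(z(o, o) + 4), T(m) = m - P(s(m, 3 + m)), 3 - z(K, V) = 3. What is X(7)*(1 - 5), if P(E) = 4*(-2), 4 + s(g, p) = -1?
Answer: -61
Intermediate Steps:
s(g, p) = -5 (s(g, p) = -4 - 1 = -5)
z(K, V) = 0 (z(K, V) = 3 - 1*3 = 3 - 3 = 0)
P(E) = -8
T(m) = 8 + m (T(m) = m - 1*(-8) = m + 8 = 8 + m)
X(o) = 33/4 + o (X(o) = (8 + o) + 1/(0 + 4) = (8 + o) + 1/4 = (8 + o) + ¼ = 33/4 + o)
X(7)*(1 - 5) = (33/4 + 7)*(1 - 5) = (61/4)*(-4) = -61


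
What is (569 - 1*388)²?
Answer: 32761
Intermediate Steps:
(569 - 1*388)² = (569 - 388)² = 181² = 32761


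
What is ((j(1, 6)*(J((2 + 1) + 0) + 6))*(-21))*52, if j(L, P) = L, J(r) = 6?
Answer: -13104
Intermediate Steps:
((j(1, 6)*(J((2 + 1) + 0) + 6))*(-21))*52 = ((1*(6 + 6))*(-21))*52 = ((1*12)*(-21))*52 = (12*(-21))*52 = -252*52 = -13104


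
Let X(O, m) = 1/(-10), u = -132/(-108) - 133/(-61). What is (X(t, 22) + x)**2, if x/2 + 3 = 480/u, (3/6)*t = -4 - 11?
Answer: 1661812326769/21808900 ≈ 76199.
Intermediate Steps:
u = 1868/549 (u = -132*(-1/108) - 133*(-1/61) = 11/9 + 133/61 = 1868/549 ≈ 3.4025)
t = -30 (t = 2*(-4 - 11) = 2*(-15) = -30)
X(O, m) = -1/10
x = 128958/467 (x = -6 + 2*(480/(1868/549)) = -6 + 2*(480*(549/1868)) = -6 + 2*(65880/467) = -6 + 131760/467 = 128958/467 ≈ 276.14)
(X(t, 22) + x)**2 = (-1/10 + 128958/467)**2 = (1289113/4670)**2 = 1661812326769/21808900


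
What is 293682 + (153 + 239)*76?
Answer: 323474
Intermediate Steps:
293682 + (153 + 239)*76 = 293682 + 392*76 = 293682 + 29792 = 323474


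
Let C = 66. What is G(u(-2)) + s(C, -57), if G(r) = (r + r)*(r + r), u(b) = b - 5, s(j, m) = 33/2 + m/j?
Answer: 2328/11 ≈ 211.64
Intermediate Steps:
s(j, m) = 33/2 + m/j (s(j, m) = 33*(½) + m/j = 33/2 + m/j)
u(b) = -5 + b
G(r) = 4*r² (G(r) = (2*r)*(2*r) = 4*r²)
G(u(-2)) + s(C, -57) = 4*(-5 - 2)² + (33/2 - 57/66) = 4*(-7)² + (33/2 - 57*1/66) = 4*49 + (33/2 - 19/22) = 196 + 172/11 = 2328/11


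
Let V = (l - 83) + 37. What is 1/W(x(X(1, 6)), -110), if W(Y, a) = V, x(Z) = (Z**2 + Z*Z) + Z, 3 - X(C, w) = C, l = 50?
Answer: 1/4 ≈ 0.25000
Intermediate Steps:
X(C, w) = 3 - C
V = 4 (V = (50 - 83) + 37 = -33 + 37 = 4)
x(Z) = Z + 2*Z**2 (x(Z) = (Z**2 + Z**2) + Z = 2*Z**2 + Z = Z + 2*Z**2)
W(Y, a) = 4
1/W(x(X(1, 6)), -110) = 1/4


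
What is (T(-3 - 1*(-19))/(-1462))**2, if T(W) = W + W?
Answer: 256/534361 ≈ 0.00047908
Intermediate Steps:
T(W) = 2*W
(T(-3 - 1*(-19))/(-1462))**2 = ((2*(-3 - 1*(-19)))/(-1462))**2 = ((2*(-3 + 19))*(-1/1462))**2 = ((2*16)*(-1/1462))**2 = (32*(-1/1462))**2 = (-16/731)**2 = 256/534361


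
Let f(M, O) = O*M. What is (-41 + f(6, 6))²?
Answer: 25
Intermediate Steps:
f(M, O) = M*O
(-41 + f(6, 6))² = (-41 + 6*6)² = (-41 + 36)² = (-5)² = 25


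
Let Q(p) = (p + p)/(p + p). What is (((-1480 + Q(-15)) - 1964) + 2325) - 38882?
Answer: -40000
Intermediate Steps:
Q(p) = 1 (Q(p) = (2*p)/((2*p)) = (2*p)*(1/(2*p)) = 1)
(((-1480 + Q(-15)) - 1964) + 2325) - 38882 = (((-1480 + 1) - 1964) + 2325) - 38882 = ((-1479 - 1964) + 2325) - 38882 = (-3443 + 2325) - 38882 = -1118 - 38882 = -40000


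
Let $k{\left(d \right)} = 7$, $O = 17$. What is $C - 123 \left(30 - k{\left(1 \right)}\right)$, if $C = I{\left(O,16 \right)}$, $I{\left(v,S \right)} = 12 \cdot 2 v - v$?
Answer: $-2438$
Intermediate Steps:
$I{\left(v,S \right)} = 23 v$ ($I{\left(v,S \right)} = 24 v - v = 23 v$)
$C = 391$ ($C = 23 \cdot 17 = 391$)
$C - 123 \left(30 - k{\left(1 \right)}\right) = 391 - 123 \left(30 - 7\right) = 391 - 2829 = -2438$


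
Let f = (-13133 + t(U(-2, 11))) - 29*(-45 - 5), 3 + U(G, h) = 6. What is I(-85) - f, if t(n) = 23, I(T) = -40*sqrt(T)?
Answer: 11660 - 40*I*sqrt(85) ≈ 11660.0 - 368.78*I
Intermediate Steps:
U(G, h) = 3 (U(G, h) = -3 + 6 = 3)
f = -11660 (f = (-13133 + 23) - 29*(-45 - 5) = -13110 - 29*(-50) = -13110 + 1450 = -11660)
I(-85) - f = -40*I*sqrt(85) - 1*(-11660) = -40*I*sqrt(85) + 11660 = 11660 - 40*I*sqrt(85)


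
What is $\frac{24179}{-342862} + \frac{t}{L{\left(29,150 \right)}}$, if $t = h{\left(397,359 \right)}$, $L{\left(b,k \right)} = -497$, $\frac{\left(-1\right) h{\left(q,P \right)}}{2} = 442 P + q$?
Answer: $\frac{15581361191}{24343202} \approx 640.07$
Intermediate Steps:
$h{\left(q,P \right)} = - 884 P - 2 q$ ($h{\left(q,P \right)} = - 2 \left(442 P + q\right) = - 2 \left(q + 442 P\right) = - 884 P - 2 q$)
$t = -318150$ ($t = \left(-884\right) 359 - 794 = -317356 - 794 = -318150$)
$\frac{24179}{-342862} + \frac{t}{L{\left(29,150 \right)}} = \frac{24179}{-342862} - \frac{318150}{-497} = 24179 \left(- \frac{1}{342862}\right) - - \frac{45450}{71} = - \frac{24179}{342862} + \frac{45450}{71} = \frac{15581361191}{24343202}$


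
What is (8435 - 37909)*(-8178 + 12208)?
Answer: -118780220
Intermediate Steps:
(8435 - 37909)*(-8178 + 12208) = -29474*4030 = -118780220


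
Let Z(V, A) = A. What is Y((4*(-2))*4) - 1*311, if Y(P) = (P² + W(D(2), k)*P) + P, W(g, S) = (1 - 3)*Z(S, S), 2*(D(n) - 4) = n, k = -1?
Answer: 617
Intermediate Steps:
D(n) = 4 + n/2
W(g, S) = -2*S (W(g, S) = (1 - 3)*S = -2*S)
Y(P) = P² + 3*P (Y(P) = (P² + (-2*(-1))*P) + P = (P² + 2*P) + P = P² + 3*P)
Y((4*(-2))*4) - 1*311 = ((4*(-2))*4)*(3 + (4*(-2))*4) - 1*311 = (-8*4)*(3 - 8*4) - 311 = -32*(3 - 32) - 311 = -32*(-29) - 311 = 928 - 311 = 617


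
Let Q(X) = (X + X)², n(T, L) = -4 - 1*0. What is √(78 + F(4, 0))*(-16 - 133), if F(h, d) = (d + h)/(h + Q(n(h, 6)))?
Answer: -149*√22559/17 ≈ -1316.4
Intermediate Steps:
n(T, L) = -4 (n(T, L) = -4 + 0 = -4)
Q(X) = 4*X² (Q(X) = (2*X)² = 4*X²)
F(h, d) = (d + h)/(64 + h) (F(h, d) = (d + h)/(h + 4*(-4)²) = (d + h)/(h + 4*16) = (d + h)/(h + 64) = (d + h)/(64 + h))
√(78 + F(4, 0))*(-16 - 133) = √(78 + (0 + 4)/(64 + 4))*(-16 - 133) = √(78 + 4/68)*(-149) = √(78 + (1/68)*4)*(-149) = √(78 + 1/17)*(-149) = √(1327/17)*(-149) = (√22559/17)*(-149) = -149*√22559/17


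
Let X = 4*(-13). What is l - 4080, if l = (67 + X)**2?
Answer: -3855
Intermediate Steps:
X = -52
l = 225 (l = (67 - 52)**2 = 15**2 = 225)
l - 4080 = 225 - 4080 = -3855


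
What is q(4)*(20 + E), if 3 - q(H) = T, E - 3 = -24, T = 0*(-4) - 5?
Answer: -8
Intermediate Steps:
T = -5 (T = 0 - 5 = -5)
E = -21 (E = 3 - 24 = -21)
q(H) = 8 (q(H) = 3 - 1*(-5) = 3 + 5 = 8)
q(4)*(20 + E) = 8*(20 - 21) = 8*(-1) = -8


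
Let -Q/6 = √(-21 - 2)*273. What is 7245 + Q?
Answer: 7245 - 1638*I*√23 ≈ 7245.0 - 7855.6*I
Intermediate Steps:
Q = -1638*I*√23 (Q = -6*√(-21 - 2)*273 = -6*√(-23)*273 = -6*I*√23*273 = -1638*I*√23 ≈ -7855.6*I)
7245 + Q = 7245 - 1638*I*√23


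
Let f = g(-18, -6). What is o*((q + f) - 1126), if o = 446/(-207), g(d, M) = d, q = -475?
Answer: 722074/207 ≈ 3488.3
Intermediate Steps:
f = -18
o = -446/207 (o = 446*(-1/207) = -446/207 ≈ -2.1546)
o*((q + f) - 1126) = -446*((-475 - 18) - 1126)/207 = -446*(-493 - 1126)/207 = -446/207*(-1619) = 722074/207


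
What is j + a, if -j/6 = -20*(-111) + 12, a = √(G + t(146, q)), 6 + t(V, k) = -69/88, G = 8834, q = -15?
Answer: -13392 + √17089490/44 ≈ -13298.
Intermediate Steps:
t(V, k) = -597/88 (t(V, k) = -6 - 69/88 = -597/88)
a = √17089490/44 (a = √(8834 - 597/88) = √(776795/88) = √17089490/44 ≈ 93.953)
j = -13392 (j = -6*(-20*(-111) + 12) = -6*(2220 + 12) = -6*2232 = -13392)
j + a = -13392 + √17089490/44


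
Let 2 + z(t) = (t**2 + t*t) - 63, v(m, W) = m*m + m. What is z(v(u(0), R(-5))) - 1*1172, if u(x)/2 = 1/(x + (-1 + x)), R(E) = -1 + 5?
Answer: -1229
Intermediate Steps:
R(E) = 4
u(x) = 2/(-1 + 2*x) (u(x) = 2/(x + (-1 + x)) = 2/(-1 + 2*x))
v(m, W) = m + m**2 (v(m, W) = m**2 + m = m + m**2)
z(t) = -65 + 2*t**2 (z(t) = -2 + ((t**2 + t*t) - 63) = -2 + ((t**2 + t**2) - 63) = -2 + (2*t**2 - 63) = -2 + (-63 + 2*t**2) = -65 + 2*t**2)
z(v(u(0), R(-5))) - 1*1172 = (-65 + 2*((2/(-1 + 2*0))*(1 + 2/(-1 + 2*0)))**2) - 1*1172 = (-65 + 2*((2/(-1 + 0))*(1 + 2/(-1 + 0)))**2) - 1172 = (-65 + 2*((2/(-1))*(1 + 2/(-1)))**2) - 1172 = (-65 + 2*((2*(-1))*(1 + 2*(-1)))**2) - 1172 = (-65 + 2*(-2*(1 - 2))**2) - 1172 = (-65 + 2*(-2*(-1))**2) - 1172 = (-65 + 2*2**2) - 1172 = (-65 + 2*4) - 1172 = (-65 + 8) - 1172 = -57 - 1172 = -1229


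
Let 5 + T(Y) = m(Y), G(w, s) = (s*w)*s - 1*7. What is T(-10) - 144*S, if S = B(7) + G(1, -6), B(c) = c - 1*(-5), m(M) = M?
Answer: -5919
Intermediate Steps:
B(c) = 5 + c (B(c) = c + 5 = 5 + c)
G(w, s) = -7 + w*s² (G(w, s) = w*s² - 7 = -7 + w*s²)
T(Y) = -5 + Y
S = 41 (S = (5 + 7) + (-7 + 1*(-6)²) = 12 + (-7 + 1*36) = 12 + (-7 + 36) = 12 + 29 = 41)
T(-10) - 144*S = (-5 - 10) - 144*41 = -15 - 5904 = -5919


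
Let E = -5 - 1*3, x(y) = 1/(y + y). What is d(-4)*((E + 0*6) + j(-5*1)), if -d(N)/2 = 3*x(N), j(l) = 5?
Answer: -9/4 ≈ -2.2500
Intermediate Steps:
x(y) = 1/(2*y)
E = -8 (E = -5 - 3 = -8)
d(N) = -3/N (d(N) = -6*1/(2*N) = -3/N)
d(-4)*((E + 0*6) + j(-5*1)) = (-3/(-4))*((-8 + 0*6) + 5) = (-3*(-1/4))*((-8 + 0) + 5) = 3*(-8 + 5)/4 = (3/4)*(-3) = -9/4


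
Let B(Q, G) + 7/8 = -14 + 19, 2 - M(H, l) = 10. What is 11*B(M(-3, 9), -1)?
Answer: 363/8 ≈ 45.375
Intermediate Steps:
M(H, l) = -8 (M(H, l) = 2 - 1*10 = 2 - 10 = -8)
B(Q, G) = 33/8 (B(Q, G) = -7/8 + (-14 + 19) = -7/8 + 5 = 33/8)
11*B(M(-3, 9), -1) = 11*(33/8) = 363/8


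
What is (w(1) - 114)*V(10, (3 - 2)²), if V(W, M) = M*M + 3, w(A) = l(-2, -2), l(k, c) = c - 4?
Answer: -480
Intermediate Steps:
l(k, c) = -4 + c
w(A) = -6 (w(A) = -4 - 2 = -6)
V(W, M) = 3 + M² (V(W, M) = M² + 3 = 3 + M²)
(w(1) - 114)*V(10, (3 - 2)²) = (-6 - 114)*(3 + ((3 - 2)²)²) = -120*(3 + (1²)²) = -120*(3 + 1²) = -120*(3 + 1) = -120*4 = -480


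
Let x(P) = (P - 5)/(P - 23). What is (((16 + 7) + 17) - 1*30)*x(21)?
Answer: -80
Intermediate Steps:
x(P) = (-5 + P)/(-23 + P)
(((16 + 7) + 17) - 1*30)*x(21) = (((16 + 7) + 17) - 1*30)*((-5 + 21)/(-23 + 21)) = ((23 + 17) - 30)*(16/(-2)) = (40 - 30)*(-½*16) = 10*(-8) = -80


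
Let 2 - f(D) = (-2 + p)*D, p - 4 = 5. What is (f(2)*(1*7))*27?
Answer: -2268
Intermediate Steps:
p = 9 (p = 4 + 5 = 9)
f(D) = 2 - 7*D (f(D) = 2 - (-2 + 9)*D = 2 - 7*D)
(f(2)*(1*7))*27 = ((2 - 7*2)*(1*7))*27 = ((2 - 14)*7)*27 = -12*7*27 = -84*27 = -2268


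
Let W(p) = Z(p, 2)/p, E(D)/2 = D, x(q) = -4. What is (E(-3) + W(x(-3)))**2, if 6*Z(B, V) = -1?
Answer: 20449/576 ≈ 35.502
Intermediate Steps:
E(D) = 2*D
Z(B, V) = -1/6 (Z(B, V) = (1/6)*(-1) = -1/6)
W(p) = -1/(6*p)
(E(-3) + W(x(-3)))**2 = (2*(-3) - 1/6/(-4))**2 = (-6 - 1/6*(-1/4))**2 = (-6 + 1/24)**2 = (-143/24)**2 = 20449/576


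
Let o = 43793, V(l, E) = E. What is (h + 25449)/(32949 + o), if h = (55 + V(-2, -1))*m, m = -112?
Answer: 19401/76742 ≈ 0.25281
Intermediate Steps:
h = -6048 (h = (55 - 1)*(-112) = 54*(-112) = -6048)
(h + 25449)/(32949 + o) = (-6048 + 25449)/(32949 + 43793) = 19401/76742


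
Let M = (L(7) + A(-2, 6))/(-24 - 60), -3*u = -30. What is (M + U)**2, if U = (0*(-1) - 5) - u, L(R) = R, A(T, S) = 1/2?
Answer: 714025/3136 ≈ 227.69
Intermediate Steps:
A(T, S) = 1/2
u = 10 (u = -1/3*(-30) = 10)
M = -5/56 (M = (7 + 1/2)/(-24 - 60) = (15/2)/(-84) = (15/2)*(-1/84) = -5/56 ≈ -0.089286)
U = -15 (U = (0*(-1) - 5) - 1*10 = (0 - 5) - 10 = -5 - 10 = -15)
(M + U)**2 = (-5/56 - 15)**2 = (-845/56)**2 = 714025/3136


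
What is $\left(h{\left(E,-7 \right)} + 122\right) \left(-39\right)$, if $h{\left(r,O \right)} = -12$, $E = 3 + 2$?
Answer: $-4290$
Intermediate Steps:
$E = 5$
$\left(h{\left(E,-7 \right)} + 122\right) \left(-39\right) = \left(-12 + 122\right) \left(-39\right) = 110 \left(-39\right) = -4290$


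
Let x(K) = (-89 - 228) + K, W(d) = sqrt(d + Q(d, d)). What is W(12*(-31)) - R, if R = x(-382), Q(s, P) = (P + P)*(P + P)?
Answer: 699 + 2*sqrt(138291) ≈ 1442.8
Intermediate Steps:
Q(s, P) = 4*P**2 (Q(s, P) = (2*P)*(2*P) = 4*P**2)
W(d) = sqrt(d + 4*d**2)
x(K) = -317 + K
R = -699 (R = -317 - 382 = -699)
W(12*(-31)) - R = sqrt((12*(-31))*(1 + 4*(12*(-31)))) - 1*(-699) = sqrt(-372*(1 + 4*(-372))) + 699 = sqrt(-372*(1 - 1488)) + 699 = sqrt(-372*(-1487)) + 699 = sqrt(553164) + 699 = 2*sqrt(138291) + 699 = 699 + 2*sqrt(138291)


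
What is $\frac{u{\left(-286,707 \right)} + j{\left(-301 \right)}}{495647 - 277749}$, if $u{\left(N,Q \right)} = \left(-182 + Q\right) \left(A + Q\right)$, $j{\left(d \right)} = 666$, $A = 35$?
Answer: $\frac{195108}{108949} \approx 1.7908$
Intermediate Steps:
$u{\left(N,Q \right)} = \left(-182 + Q\right) \left(35 + Q\right)$
$\frac{u{\left(-286,707 \right)} + j{\left(-301 \right)}}{495647 - 277749} = \frac{\left(-6370 + 707^{2} - 103929\right) + 666}{495647 - 277749} = \frac{\left(-6370 + 499849 - 103929\right) + 666}{217898} = \left(389550 + 666\right) \frac{1}{217898} = 390216 \cdot \frac{1}{217898} = \frac{195108}{108949}$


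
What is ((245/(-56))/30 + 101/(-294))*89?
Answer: -102439/2352 ≈ -43.554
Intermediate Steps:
((245/(-56))/30 + 101/(-294))*89 = ((245*(-1/56))*(1/30) + 101*(-1/294))*89 = (-35/8*1/30 - 101/294)*89 = (-7/48 - 101/294)*89 = -1151/2352*89 = -102439/2352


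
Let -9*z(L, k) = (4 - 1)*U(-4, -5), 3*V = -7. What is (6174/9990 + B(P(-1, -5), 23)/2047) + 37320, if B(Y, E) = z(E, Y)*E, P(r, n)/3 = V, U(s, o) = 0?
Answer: 20712943/555 ≈ 37321.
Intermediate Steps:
V = -7/3 (V = (⅓)*(-7) = -7/3 ≈ -2.3333)
z(L, k) = 0 (z(L, k) = -(4 - 1)*0/9 = -0/3 = -⅑*0 = 0)
P(r, n) = -7 (P(r, n) = 3*(-7/3) = -7)
B(Y, E) = 0 (B(Y, E) = 0*E = 0)
(6174/9990 + B(P(-1, -5), 23)/2047) + 37320 = (6174/9990 + 0/2047) + 37320 = (6174*(1/9990) + 0*(1/2047)) + 37320 = (343/555 + 0) + 37320 = 343/555 + 37320 = 20712943/555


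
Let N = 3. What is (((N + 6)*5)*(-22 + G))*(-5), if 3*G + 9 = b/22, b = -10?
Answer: 62250/11 ≈ 5659.1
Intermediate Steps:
G = -104/33 (G = -3 + (-10/22)/3 = -3 + (-10*1/22)/3 = -3 + (⅓)*(-5/11) = -3 - 5/33 = -104/33 ≈ -3.1515)
(((N + 6)*5)*(-22 + G))*(-5) = (((3 + 6)*5)*(-22 - 104/33))*(-5) = ((9*5)*(-830/33))*(-5) = (45*(-830/33))*(-5) = -12450/11*(-5) = 62250/11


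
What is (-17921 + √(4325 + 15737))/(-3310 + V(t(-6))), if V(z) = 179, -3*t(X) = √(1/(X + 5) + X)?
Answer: 17921/3131 - √20062/3131 ≈ 5.6785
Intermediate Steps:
t(X) = -√(X + 1/(5 + X))/3 (t(X) = -√(1/(X + 5) + X)/3 = -√(1/(5 + X) + X)/3 = -√(X + 1/(5 + X))/3)
(-17921 + √(4325 + 15737))/(-3310 + V(t(-6))) = (-17921 + √(4325 + 15737))/(-3310 + 179) = (-17921 + √20062)/(-3131) = (-17921 + √20062)*(-1/3131) = 17921/3131 - √20062/3131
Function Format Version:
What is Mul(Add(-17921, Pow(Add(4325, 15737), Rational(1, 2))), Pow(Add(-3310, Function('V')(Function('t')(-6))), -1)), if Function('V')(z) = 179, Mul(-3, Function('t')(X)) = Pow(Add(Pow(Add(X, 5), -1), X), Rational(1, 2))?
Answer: Add(Rational(17921, 3131), Mul(Rational(-1, 3131), Pow(20062, Rational(1, 2)))) ≈ 5.6785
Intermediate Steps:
Function('t')(X) = Mul(Rational(-1, 3), Pow(Add(X, Pow(Add(5, X), -1)), Rational(1, 2))) (Function('t')(X) = Mul(Rational(-1, 3), Pow(Add(Pow(Add(X, 5), -1), X), Rational(1, 2))) = Mul(Rational(-1, 3), Pow(Add(Pow(Add(5, X), -1), X), Rational(1, 2))) = Mul(Rational(-1, 3), Pow(Add(X, Pow(Add(5, X), -1)), Rational(1, 2))))
Mul(Add(-17921, Pow(Add(4325, 15737), Rational(1, 2))), Pow(Add(-3310, Function('V')(Function('t')(-6))), -1)) = Mul(Add(-17921, Pow(Add(4325, 15737), Rational(1, 2))), Pow(Add(-3310, 179), -1)) = Mul(Add(-17921, Pow(20062, Rational(1, 2))), Pow(-3131, -1)) = Mul(Add(-17921, Pow(20062, Rational(1, 2))), Rational(-1, 3131)) = Add(Rational(17921, 3131), Mul(Rational(-1, 3131), Pow(20062, Rational(1, 2))))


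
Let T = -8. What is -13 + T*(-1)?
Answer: -5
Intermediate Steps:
-13 + T*(-1) = -13 - 8*(-1) = -13 + 8 = -5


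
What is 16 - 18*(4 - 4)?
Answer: 16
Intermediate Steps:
16 - 18*(4 - 4) = 16 - 18*0 = 16 - 9*0 = 16 + 0 = 16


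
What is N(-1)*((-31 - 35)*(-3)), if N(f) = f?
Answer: -198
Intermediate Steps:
N(-1)*((-31 - 35)*(-3)) = -(-31 - 35)*(-3) = -(-66)*(-3) = -1*198 = -198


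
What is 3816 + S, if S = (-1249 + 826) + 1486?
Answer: 4879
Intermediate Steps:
S = 1063 (S = -423 + 1486 = 1063)
3816 + S = 3816 + 1063 = 4879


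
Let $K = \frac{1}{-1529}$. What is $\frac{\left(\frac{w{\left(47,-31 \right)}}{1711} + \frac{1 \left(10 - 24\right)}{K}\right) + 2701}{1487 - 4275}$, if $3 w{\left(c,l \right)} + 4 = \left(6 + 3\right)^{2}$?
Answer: $- \frac{30935327}{3577701} \approx -8.6467$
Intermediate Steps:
$K = - \frac{1}{1529} \approx -0.00065402$
$w{\left(c,l \right)} = \frac{77}{3}$ ($w{\left(c,l \right)} = - \frac{4}{3} + \frac{\left(6 + 3\right)^{2}}{3} = - \frac{4}{3} + \frac{9^{2}}{3} = - \frac{4}{3} + \frac{1}{3} \cdot 81 = - \frac{4}{3} + 27 = \frac{77}{3}$)
$\frac{\left(\frac{w{\left(47,-31 \right)}}{1711} + \frac{1 \left(10 - 24\right)}{K}\right) + 2701}{1487 - 4275} = \frac{\left(\frac{77}{3 \cdot 1711} + \frac{1 \left(10 - 24\right)}{- \frac{1}{1529}}\right) + 2701}{1487 - 4275} = \frac{\left(\frac{77}{3} \cdot \frac{1}{1711} + 1 \left(-14\right) \left(-1529\right)\right) + 2701}{-2788} = \left(\left(\frac{77}{5133} - -21406\right) + 2701\right) \left(- \frac{1}{2788}\right) = \left(\left(\frac{77}{5133} + 21406\right) + 2701\right) \left(- \frac{1}{2788}\right) = \left(\frac{109877075}{5133} + 2701\right) \left(- \frac{1}{2788}\right) = \frac{123741308}{5133} \left(- \frac{1}{2788}\right) = - \frac{30935327}{3577701}$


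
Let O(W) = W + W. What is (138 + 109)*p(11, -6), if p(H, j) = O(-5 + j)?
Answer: -5434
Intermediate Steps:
O(W) = 2*W
p(H, j) = -10 + 2*j (p(H, j) = 2*(-5 + j) = -10 + 2*j)
(138 + 109)*p(11, -6) = (138 + 109)*(-10 + 2*(-6)) = 247*(-10 - 12) = 247*(-22) = -5434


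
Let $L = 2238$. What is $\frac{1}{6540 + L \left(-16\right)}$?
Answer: $- \frac{1}{29268} \approx -3.4167 \cdot 10^{-5}$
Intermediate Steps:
$\frac{1}{6540 + L \left(-16\right)} = \frac{1}{6540 + 2238 \left(-16\right)} = \frac{1}{6540 - 35808} = \frac{1}{-29268} = - \frac{1}{29268}$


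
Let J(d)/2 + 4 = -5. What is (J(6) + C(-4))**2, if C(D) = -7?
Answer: 625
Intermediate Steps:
J(d) = -18 (J(d) = -8 + 2*(-5) = -8 - 10 = -18)
(J(6) + C(-4))**2 = (-18 - 7)**2 = (-25)**2 = 625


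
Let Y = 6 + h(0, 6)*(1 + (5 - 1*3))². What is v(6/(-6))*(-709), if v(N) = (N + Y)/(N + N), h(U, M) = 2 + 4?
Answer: 41831/2 ≈ 20916.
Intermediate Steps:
h(U, M) = 6
Y = 60 (Y = 6 + 6*(1 + (5 - 1*3))² = 6 + 6*(1 + (5 - 3))² = 6 + 6*(1 + 2)² = 6 + 6*3² = 6 + 6*9 = 6 + 54 = 60)
v(N) = (60 + N)/(2*N) (v(N) = (N + 60)/(N + N) = (60 + N)/((2*N)) = (60 + N)*(1/(2*N)) = (60 + N)/(2*N))
v(6/(-6))*(-709) = ((60 + 6/(-6))/(2*((6/(-6)))))*(-709) = ((60 + 6*(-⅙))/(2*((6*(-⅙)))))*(-709) = ((½)*(60 - 1)/(-1))*(-709) = ((½)*(-1)*59)*(-709) = -59/2*(-709) = 41831/2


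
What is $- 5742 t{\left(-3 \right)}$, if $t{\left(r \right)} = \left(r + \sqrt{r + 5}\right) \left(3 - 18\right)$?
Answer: $-258390 + 86130 \sqrt{2} \approx -1.3658 \cdot 10^{5}$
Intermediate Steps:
$t{\left(r \right)} = - 15 r - 15 \sqrt{5 + r}$ ($t{\left(r \right)} = \left(r + \sqrt{5 + r}\right) \left(-15\right) = - 15 r - 15 \sqrt{5 + r}$)
$- 5742 t{\left(-3 \right)} = - 5742 \left(\left(-15\right) \left(-3\right) - 15 \sqrt{5 - 3}\right) = - 5742 \left(45 - 15 \sqrt{2}\right) = -258390 + 86130 \sqrt{2}$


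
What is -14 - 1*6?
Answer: -20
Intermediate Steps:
-14 - 1*6 = -14 - 6 = -20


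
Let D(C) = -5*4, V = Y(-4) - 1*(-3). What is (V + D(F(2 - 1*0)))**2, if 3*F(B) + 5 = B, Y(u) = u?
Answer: 441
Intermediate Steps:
F(B) = -5/3 + B/3
V = -1 (V = -4 - 1*(-3) = -4 + 3 = -1)
D(C) = -20
(V + D(F(2 - 1*0)))**2 = (-1 - 20)**2 = (-21)**2 = 441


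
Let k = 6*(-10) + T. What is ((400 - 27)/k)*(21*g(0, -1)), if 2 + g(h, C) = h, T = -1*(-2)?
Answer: 7833/29 ≈ 270.10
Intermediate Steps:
T = 2
g(h, C) = -2 + h
k = -58 (k = 6*(-10) + 2 = -60 + 2 = -58)
((400 - 27)/k)*(21*g(0, -1)) = ((400 - 27)/(-58))*(21*(-2 + 0)) = (373*(-1/58))*(21*(-2)) = -373/58*(-42) = 7833/29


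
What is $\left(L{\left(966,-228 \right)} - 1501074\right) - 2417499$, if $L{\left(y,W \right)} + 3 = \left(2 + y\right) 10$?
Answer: $-3908896$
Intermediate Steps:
$L{\left(y,W \right)} = 17 + 10 y$ ($L{\left(y,W \right)} = -3 + \left(2 + y\right) 10 = -3 + \left(20 + 10 y\right) = 17 + 10 y$)
$\left(L{\left(966,-228 \right)} - 1501074\right) - 2417499 = \left(\left(17 + 10 \cdot 966\right) - 1501074\right) - 2417499 = \left(\left(17 + 9660\right) - 1501074\right) - 2417499 = \left(9677 - 1501074\right) - 2417499 = -1491397 - 2417499 = -3908896$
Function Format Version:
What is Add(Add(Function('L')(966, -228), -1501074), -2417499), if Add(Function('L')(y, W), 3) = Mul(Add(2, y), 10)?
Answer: -3908896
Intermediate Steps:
Function('L')(y, W) = Add(17, Mul(10, y)) (Function('L')(y, W) = Add(-3, Mul(Add(2, y), 10)) = Add(-3, Add(20, Mul(10, y))) = Add(17, Mul(10, y)))
Add(Add(Function('L')(966, -228), -1501074), -2417499) = Add(Add(Add(17, Mul(10, 966)), -1501074), -2417499) = Add(Add(Add(17, 9660), -1501074), -2417499) = Add(Add(9677, -1501074), -2417499) = Add(-1491397, -2417499) = -3908896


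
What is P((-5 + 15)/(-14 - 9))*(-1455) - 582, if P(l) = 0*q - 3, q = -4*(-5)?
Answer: 3783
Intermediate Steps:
q = 20
P(l) = -3 (P(l) = 0*20 - 3 = 0 - 3 = -3)
P((-5 + 15)/(-14 - 9))*(-1455) - 582 = -3*(-1455) - 582 = 4365 - 582 = 3783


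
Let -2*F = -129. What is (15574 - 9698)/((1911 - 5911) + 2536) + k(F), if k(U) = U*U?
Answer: 3042365/732 ≈ 4156.2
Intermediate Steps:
F = 129/2 (F = -½*(-129) = 129/2 ≈ 64.500)
k(U) = U²
(15574 - 9698)/((1911 - 5911) + 2536) + k(F) = (15574 - 9698)/((1911 - 5911) + 2536) + (129/2)² = 5876/(-4000 + 2536) + 16641/4 = 5876/(-1464) + 16641/4 = 5876*(-1/1464) + 16641/4 = -1469/366 + 16641/4 = 3042365/732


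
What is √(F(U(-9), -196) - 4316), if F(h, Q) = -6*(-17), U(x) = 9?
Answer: 7*I*√86 ≈ 64.915*I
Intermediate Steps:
F(h, Q) = 102
√(F(U(-9), -196) - 4316) = √(102 - 4316) = √(-4214) = 7*I*√86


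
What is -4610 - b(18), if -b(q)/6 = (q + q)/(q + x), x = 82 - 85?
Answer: -22978/5 ≈ -4595.6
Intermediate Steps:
x = -3
b(q) = -12*q/(-3 + q) (b(q) = -6*(q + q)/(q - 3) = -6*2*q/(-3 + q) = -12*q/(-3 + q))
-4610 - b(18) = -4610 - (-12)*18/(-3 + 18) = -4610 - (-12)*18/15 = -4610 - 1*(-72/5) = -4610 + 72/5 = -22978/5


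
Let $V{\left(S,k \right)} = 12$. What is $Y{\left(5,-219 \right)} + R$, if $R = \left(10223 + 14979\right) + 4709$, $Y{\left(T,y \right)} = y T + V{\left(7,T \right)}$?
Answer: $28828$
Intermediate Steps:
$Y{\left(T,y \right)} = 12 + T y$ ($Y{\left(T,y \right)} = y T + 12 = T y + 12 = 12 + T y$)
$R = 29911$ ($R = 25202 + 4709 = 29911$)
$Y{\left(5,-219 \right)} + R = \left(12 + 5 \left(-219\right)\right) + 29911 = \left(12 - 1095\right) + 29911 = -1083 + 29911 = 28828$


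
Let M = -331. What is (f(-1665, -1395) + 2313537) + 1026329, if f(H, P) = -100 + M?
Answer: 3339435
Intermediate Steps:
f(H, P) = -431 (f(H, P) = -100 - 331 = -431)
(f(-1665, -1395) + 2313537) + 1026329 = (-431 + 2313537) + 1026329 = 2313106 + 1026329 = 3339435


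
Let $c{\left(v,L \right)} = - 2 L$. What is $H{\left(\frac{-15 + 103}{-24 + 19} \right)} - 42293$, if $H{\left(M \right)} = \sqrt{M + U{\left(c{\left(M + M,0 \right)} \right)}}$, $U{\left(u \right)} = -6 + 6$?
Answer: $-42293 + \frac{2 i \sqrt{110}}{5} \approx -42293.0 + 4.1952 i$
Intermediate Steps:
$U{\left(u \right)} = 0$
$H{\left(M \right)} = \sqrt{M}$ ($H{\left(M \right)} = \sqrt{M + 0} = \sqrt{M}$)
$H{\left(\frac{-15 + 103}{-24 + 19} \right)} - 42293 = \sqrt{\frac{-15 + 103}{-24 + 19}} - 42293 = \sqrt{\frac{88}{-5}} - 42293 = \sqrt{88 \left(- \frac{1}{5}\right)} - 42293 = \sqrt{- \frac{88}{5}} - 42293 = \frac{2 i \sqrt{110}}{5} - 42293 = -42293 + \frac{2 i \sqrt{110}}{5}$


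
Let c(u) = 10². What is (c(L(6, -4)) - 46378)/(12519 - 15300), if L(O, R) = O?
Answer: 1714/103 ≈ 16.641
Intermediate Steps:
c(u) = 100
(c(L(6, -4)) - 46378)/(12519 - 15300) = (100 - 46378)/(12519 - 15300) = -46278/(-2781) = -46278*(-1/2781) = 1714/103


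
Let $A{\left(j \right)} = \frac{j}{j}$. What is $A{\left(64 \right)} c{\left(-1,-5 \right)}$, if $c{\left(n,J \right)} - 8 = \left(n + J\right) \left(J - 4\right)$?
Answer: $62$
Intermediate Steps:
$c{\left(n,J \right)} = 8 + \left(-4 + J\right) \left(J + n\right)$ ($c{\left(n,J \right)} = 8 + \left(n + J\right) \left(J - 4\right) = 8 + \left(J + n\right) \left(-4 + J\right) = 8 + \left(-4 + J\right) \left(J + n\right)$)
$A{\left(j \right)} = 1$
$A{\left(64 \right)} c{\left(-1,-5 \right)} = 1 \left(8 + \left(-5\right)^{2} - -20 - -4 - -5\right) = 1 \left(8 + 25 + 20 + 4 + 5\right) = 1 \cdot 62 = 62$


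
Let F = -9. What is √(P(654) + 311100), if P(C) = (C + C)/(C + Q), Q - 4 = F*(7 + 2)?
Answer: 6*√2877082406/577 ≈ 557.77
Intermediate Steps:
Q = -77 (Q = 4 - 9*(7 + 2) = 4 - 9*9 = 4 - 81 = -77)
P(C) = 2*C/(-77 + C) (P(C) = (C + C)/(C - 77) = (2*C)/(-77 + C) = 2*C/(-77 + C))
√(P(654) + 311100) = √(2*654/(-77 + 654) + 311100) = √(2*654/577 + 311100) = √(2*654*(1/577) + 311100) = √(1308/577 + 311100) = √(179506008/577) = 6*√2877082406/577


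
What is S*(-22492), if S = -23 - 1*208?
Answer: 5195652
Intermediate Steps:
S = -231 (S = -23 - 208 = -231)
S*(-22492) = -231*(-22492) = 5195652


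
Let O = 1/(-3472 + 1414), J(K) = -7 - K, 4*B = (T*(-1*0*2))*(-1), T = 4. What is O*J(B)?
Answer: 1/294 ≈ 0.0034014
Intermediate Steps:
B = 0 (B = ((4*(-1*0*2))*(-1))/4 = ((4*(0*2))*(-1))/4 = ((4*0)*(-1))/4 = (0*(-1))/4 = (¼)*0 = 0)
O = -1/2058 (O = 1/(-2058) = -1/2058 ≈ -0.00048591)
O*J(B) = -(-7 - 1*0)/2058 = -(-7 + 0)/2058 = -1/2058*(-7) = 1/294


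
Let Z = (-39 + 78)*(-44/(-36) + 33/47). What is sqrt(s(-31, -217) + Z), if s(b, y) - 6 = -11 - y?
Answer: 7*sqrt(116466)/141 ≈ 16.943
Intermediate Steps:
s(b, y) = -5 - y (s(b, y) = 6 + (-11 - y) = -5 - y)
Z = 10582/141 (Z = 39*(-44*(-1/36) + 33*(1/47)) = 39*(11/9 + 33/47) = 39*(814/423) = 10582/141 ≈ 75.050)
sqrt(s(-31, -217) + Z) = sqrt((-5 - 1*(-217)) + 10582/141) = sqrt((-5 + 217) + 10582/141) = sqrt(212 + 10582/141) = sqrt(40474/141) = 7*sqrt(116466)/141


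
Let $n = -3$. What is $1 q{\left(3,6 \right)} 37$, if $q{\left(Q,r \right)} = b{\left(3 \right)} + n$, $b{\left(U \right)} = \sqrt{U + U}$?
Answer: $-111 + 37 \sqrt{6} \approx -20.369$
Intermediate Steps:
$b{\left(U \right)} = \sqrt{2} \sqrt{U}$ ($b{\left(U \right)} = \sqrt{2 U} = \sqrt{2} \sqrt{U}$)
$q{\left(Q,r \right)} = -3 + \sqrt{6}$ ($q{\left(Q,r \right)} = \sqrt{2} \sqrt{3} - 3 = \sqrt{6} - 3 = -3 + \sqrt{6}$)
$1 q{\left(3,6 \right)} 37 = 1 \left(-3 + \sqrt{6}\right) 37 = \left(-3 + \sqrt{6}\right) 37 = -111 + 37 \sqrt{6}$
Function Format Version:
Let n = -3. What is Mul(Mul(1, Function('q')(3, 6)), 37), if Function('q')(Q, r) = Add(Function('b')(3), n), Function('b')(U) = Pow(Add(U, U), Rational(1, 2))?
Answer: Add(-111, Mul(37, Pow(6, Rational(1, 2)))) ≈ -20.369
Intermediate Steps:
Function('b')(U) = Mul(Pow(2, Rational(1, 2)), Pow(U, Rational(1, 2))) (Function('b')(U) = Pow(Mul(2, U), Rational(1, 2)) = Mul(Pow(2, Rational(1, 2)), Pow(U, Rational(1, 2))))
Function('q')(Q, r) = Add(-3, Pow(6, Rational(1, 2))) (Function('q')(Q, r) = Add(Mul(Pow(2, Rational(1, 2)), Pow(3, Rational(1, 2))), -3) = Add(Pow(6, Rational(1, 2)), -3) = Add(-3, Pow(6, Rational(1, 2))))
Mul(Mul(1, Function('q')(3, 6)), 37) = Mul(Mul(1, Add(-3, Pow(6, Rational(1, 2)))), 37) = Mul(Add(-3, Pow(6, Rational(1, 2))), 37) = Add(-111, Mul(37, Pow(6, Rational(1, 2))))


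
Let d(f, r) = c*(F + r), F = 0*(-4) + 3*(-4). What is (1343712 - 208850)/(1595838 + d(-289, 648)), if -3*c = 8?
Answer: 567431/797071 ≈ 0.71189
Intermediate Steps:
c = -8/3 (c = -⅓*8 = -8/3 ≈ -2.6667)
F = -12 (F = 0 - 12 = -12)
d(f, r) = 32 - 8*r/3 (d(f, r) = -8*(-12 + r)/3 = 32 - 8*r/3)
(1343712 - 208850)/(1595838 + d(-289, 648)) = (1343712 - 208850)/(1595838 + (32 - 8/3*648)) = 1134862/(1595838 + (32 - 1728)) = 1134862/(1595838 - 1696) = 1134862/1594142 = 1134862*(1/1594142) = 567431/797071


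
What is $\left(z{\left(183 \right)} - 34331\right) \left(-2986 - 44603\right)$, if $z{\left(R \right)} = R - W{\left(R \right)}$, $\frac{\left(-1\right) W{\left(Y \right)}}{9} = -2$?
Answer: $1625925774$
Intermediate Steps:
$W{\left(Y \right)} = 18$ ($W{\left(Y \right)} = \left(-9\right) \left(-2\right) = 18$)
$z{\left(R \right)} = -18 + R$ ($z{\left(R \right)} = R - 18 = -18 + R$)
$\left(z{\left(183 \right)} - 34331\right) \left(-2986 - 44603\right) = \left(\left(-18 + 183\right) - 34331\right) \left(-2986 - 44603\right) = \left(165 - 34331\right) \left(-47589\right) = \left(-34166\right) \left(-47589\right) = 1625925774$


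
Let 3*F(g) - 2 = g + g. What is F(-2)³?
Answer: -8/27 ≈ -0.29630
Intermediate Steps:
F(g) = ⅔ + 2*g/3 (F(g) = ⅔ + (g + g)/3 = ⅔ + (2*g)/3 = ⅔ + 2*g/3)
F(-2)³ = (⅔ + (⅔)*(-2))³ = (⅔ - 4/3)³ = (-⅔)³ = -8/27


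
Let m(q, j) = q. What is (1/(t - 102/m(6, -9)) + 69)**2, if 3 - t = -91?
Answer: 28238596/5929 ≈ 4762.8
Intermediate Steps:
t = 94 (t = 3 - 1*(-91) = 3 + 91 = 94)
(1/(t - 102/m(6, -9)) + 69)**2 = (1/(94 - 102/6) + 69)**2 = (1/(94 - 102*1/6) + 69)**2 = (1/(94 - 17) + 69)**2 = (1/77 + 69)**2 = (5314/77)**2 = 28238596/5929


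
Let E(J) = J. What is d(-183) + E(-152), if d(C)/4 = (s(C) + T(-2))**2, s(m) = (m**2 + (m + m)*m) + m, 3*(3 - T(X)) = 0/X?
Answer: 40229929324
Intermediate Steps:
T(X) = 3 (T(X) = 3 - 0/X = 3 - 1/3*0 = 3 + 0 = 3)
s(m) = m + 3*m**2 (s(m) = (m**2 + (2*m)*m) + m = (m**2 + 2*m**2) + m = 3*m**2 + m = m + 3*m**2)
d(C) = 4*(3 + C*(1 + 3*C))**2 (d(C) = 4*(C*(1 + 3*C) + 3)**2 = 4*(3 + C*(1 + 3*C))**2)
d(-183) + E(-152) = 4*(3 - 183*(1 + 3*(-183)))**2 - 152 = 4*(3 - 183*(1 - 549))**2 - 152 = 4*(3 - 183*(-548))**2 - 152 = 4*(3 + 100284)**2 - 152 = 4*100287**2 - 152 = 4*10057482369 - 152 = 40229929476 - 152 = 40229929324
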